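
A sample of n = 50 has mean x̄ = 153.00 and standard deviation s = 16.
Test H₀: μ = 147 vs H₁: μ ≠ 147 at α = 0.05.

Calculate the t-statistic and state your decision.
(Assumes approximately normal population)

Answer: t = 2.6517, reject H₀

Derivation:
df = n - 1 = 49
SE = s/√n = 16/√50 = 2.2627
t = (x̄ - μ₀)/SE = (153.00 - 147)/2.2627 = 2.6517
Critical value: t_{0.025,49} = ±2.010
p-value ≈ 0.0108
Decision: reject H₀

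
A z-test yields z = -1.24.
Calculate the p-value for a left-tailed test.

For z = -1.24:
p = P(Z < -1.24) = Φ(-1.24) = 0.1075

Answer: p-value ≈ 0.1075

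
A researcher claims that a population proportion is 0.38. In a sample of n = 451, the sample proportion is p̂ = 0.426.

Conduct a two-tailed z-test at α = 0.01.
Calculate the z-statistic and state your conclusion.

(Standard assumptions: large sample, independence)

Answer: z = 2.0126, fail to reject H₀

Derivation:
H₀: p = 0.38, H₁: p ≠ 0.38
Standard error: SE = √(p₀(1-p₀)/n) = √(0.38×0.62/451) = 0.022856
z-statistic: z = (p̂ - p₀)/SE = (0.426 - 0.38)/0.022856 = 2.0126
Critical value: z_0.005 = ±2.576
p-value = 0.0442
Decision: fail to reject H₀ at α = 0.01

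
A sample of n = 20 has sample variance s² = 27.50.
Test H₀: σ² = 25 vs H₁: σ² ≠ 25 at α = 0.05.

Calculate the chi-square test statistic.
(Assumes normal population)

Answer: χ² = 20.9000, fail to reject H₀

Derivation:
df = n - 1 = 19
χ² = (n-1)s²/σ₀² = 19×27.50/25 = 20.9000
Critical values: χ²_{0.975,19} = 8.907, χ²_{0.025,19} = 32.852
Rejection region: χ² < 8.907 or χ² > 32.852
Decision: fail to reject H₀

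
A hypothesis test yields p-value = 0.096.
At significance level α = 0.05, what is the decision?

Answer: fail to reject H₀

Derivation:
Compare p-value to α:
0.096 ≥ 0.05
Decision: fail to reject H₀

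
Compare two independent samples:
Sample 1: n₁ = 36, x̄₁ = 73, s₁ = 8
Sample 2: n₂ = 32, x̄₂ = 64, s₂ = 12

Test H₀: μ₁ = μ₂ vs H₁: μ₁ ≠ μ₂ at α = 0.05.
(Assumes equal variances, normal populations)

Pooled variance: s²_p = [35×8² + 31×12²]/(66) = 101.5758
s_p = 10.0785
SE = s_p×√(1/n₁ + 1/n₂) = 10.0785×√(1/36 + 1/32) = 2.4486
t = (x̄₁ - x̄₂)/SE = (73 - 64)/2.4486 = 3.6756
df = 66, t-critical = ±1.997
Decision: reject H₀

Answer: t = 3.6756, reject H₀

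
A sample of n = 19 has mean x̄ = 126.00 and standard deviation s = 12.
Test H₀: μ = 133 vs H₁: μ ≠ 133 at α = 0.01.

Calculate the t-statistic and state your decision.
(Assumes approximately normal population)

Answer: t = -2.5427, fail to reject H₀

Derivation:
df = n - 1 = 18
SE = s/√n = 12/√19 = 2.7530
t = (x̄ - μ₀)/SE = (126.00 - 133)/2.7530 = -2.5427
Critical value: t_{0.005,18} = ±2.878
p-value ≈ 0.0204
Decision: fail to reject H₀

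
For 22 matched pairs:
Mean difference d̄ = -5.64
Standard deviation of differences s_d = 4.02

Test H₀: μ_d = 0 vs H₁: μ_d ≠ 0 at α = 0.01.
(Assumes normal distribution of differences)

Answer: t = -6.5803, reject H₀

Derivation:
df = n - 1 = 21
SE = s_d/√n = 4.02/√22 = 0.8571
t = d̄/SE = -5.64/0.8571 = -6.5803
Critical value: t_{0.005,21} = ±2.831
p-value < 0.0001
Decision: reject H₀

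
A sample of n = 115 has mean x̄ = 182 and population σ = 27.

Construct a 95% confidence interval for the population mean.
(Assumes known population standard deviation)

Answer: (177.0651, 186.9349)

Derivation:
Confidence level: 95%, α = 0.05
z_0.025 = 1.960
SE = σ/√n = 27/√115 = 2.5178
Margin of error = 1.960 × 2.5178 = 4.9349
CI: x̄ ± margin = 182 ± 4.9349
CI: (177.0651, 186.9349)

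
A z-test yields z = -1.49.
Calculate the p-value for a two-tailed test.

For z = -1.49:
p = 2×P(Z > |-1.49|) = 2×(1 - Φ(1.49)) = 0.1362

Answer: p-value ≈ 0.1362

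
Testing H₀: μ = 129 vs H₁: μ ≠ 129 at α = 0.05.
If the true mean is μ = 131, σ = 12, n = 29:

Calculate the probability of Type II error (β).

SE = σ/√n = 12/√29 = 2.2283
Critical values: μ₀ ± z_0.025×SE = 129 ± 1.960×2.2283
Acceptance region: (124.6325, 133.3675)
Under H₁ (μ = 131): z_high = (133.3675 - 131)/2.2283 = 1.0625, z_low = (124.6325 - 131)/2.2283 = -2.8576
β = P(not reject | H₁) = Φ(1.0625) - Φ(-2.8576) ≈ 0.8539

Answer: β ≈ 0.8539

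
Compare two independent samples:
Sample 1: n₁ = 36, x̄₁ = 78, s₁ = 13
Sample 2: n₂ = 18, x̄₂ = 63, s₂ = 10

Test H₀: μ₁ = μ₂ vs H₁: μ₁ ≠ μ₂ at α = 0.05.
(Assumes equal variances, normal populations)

Answer: t = 4.2939, reject H₀

Derivation:
Pooled variance: s²_p = [35×13² + 17×10²]/(52) = 146.4423
s_p = 12.1013
SE = s_p×√(1/n₁ + 1/n₂) = 12.1013×√(1/36 + 1/18) = 3.4933
t = (x̄₁ - x̄₂)/SE = (78 - 63)/3.4933 = 4.2939
df = 52, t-critical = ±2.007
Decision: reject H₀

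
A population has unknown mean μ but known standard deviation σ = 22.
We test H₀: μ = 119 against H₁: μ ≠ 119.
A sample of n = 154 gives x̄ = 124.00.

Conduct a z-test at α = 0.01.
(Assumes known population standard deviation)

Answer: z = 2.8204, reject H₀

Derivation:
Standard error: SE = σ/√n = 22/√154 = 1.7728
z-statistic: z = (x̄ - μ₀)/SE = (124.00 - 119)/1.7728 = 2.8204
Critical value: ±2.576
p-value = 0.0048
Decision: reject H₀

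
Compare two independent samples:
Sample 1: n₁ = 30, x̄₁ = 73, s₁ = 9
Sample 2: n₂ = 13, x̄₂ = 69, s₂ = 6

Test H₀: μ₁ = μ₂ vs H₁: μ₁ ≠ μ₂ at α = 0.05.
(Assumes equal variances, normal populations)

Pooled variance: s²_p = [29×9² + 12×6²]/(41) = 67.8293
s_p = 8.2359
SE = s_p×√(1/n₁ + 1/n₂) = 8.2359×√(1/30 + 1/13) = 2.7347
t = (x̄₁ - x̄₂)/SE = (73 - 69)/2.7347 = 1.4627
df = 41, t-critical = ±2.020
Decision: fail to reject H₀

Answer: t = 1.4627, fail to reject H₀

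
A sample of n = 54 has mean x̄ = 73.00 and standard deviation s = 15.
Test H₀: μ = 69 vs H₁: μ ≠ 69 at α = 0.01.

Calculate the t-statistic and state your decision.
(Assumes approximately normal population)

df = n - 1 = 53
SE = s/√n = 15/√54 = 2.0412
t = (x̄ - μ₀)/SE = (73.00 - 69)/2.0412 = 1.9596
Critical value: t_{0.005,53} = ±2.672
p-value ≈ 0.0553
Decision: fail to reject H₀

Answer: t = 1.9596, fail to reject H₀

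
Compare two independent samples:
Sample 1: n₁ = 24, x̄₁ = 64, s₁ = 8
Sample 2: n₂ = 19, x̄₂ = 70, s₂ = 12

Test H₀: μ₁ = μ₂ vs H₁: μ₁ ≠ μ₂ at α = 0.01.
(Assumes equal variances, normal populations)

Answer: t = -1.9625, fail to reject H₀

Derivation:
Pooled variance: s²_p = [23×8² + 18×12²]/(41) = 99.1220
s_p = 9.9560
SE = s_p×√(1/n₁ + 1/n₂) = 9.9560×√(1/24 + 1/19) = 3.0573
t = (x̄₁ - x̄₂)/SE = (64 - 70)/3.0573 = -1.9625
df = 41, t-critical = ±2.701
Decision: fail to reject H₀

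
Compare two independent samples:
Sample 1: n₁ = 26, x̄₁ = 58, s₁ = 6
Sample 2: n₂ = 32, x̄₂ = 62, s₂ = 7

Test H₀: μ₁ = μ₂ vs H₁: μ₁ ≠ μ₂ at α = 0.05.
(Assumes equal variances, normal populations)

Pooled variance: s²_p = [25×6² + 31×7²]/(56) = 43.1964
s_p = 6.5724
SE = s_p×√(1/n₁ + 1/n₂) = 6.5724×√(1/26 + 1/32) = 1.7353
t = (x̄₁ - x̄₂)/SE = (58 - 62)/1.7353 = -2.3051
df = 56, t-critical = ±2.003
Decision: reject H₀

Answer: t = -2.3051, reject H₀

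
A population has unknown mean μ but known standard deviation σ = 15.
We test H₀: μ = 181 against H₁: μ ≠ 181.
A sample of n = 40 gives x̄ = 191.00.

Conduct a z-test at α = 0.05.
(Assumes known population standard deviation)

Answer: z = 4.2164, reject H₀

Derivation:
Standard error: SE = σ/√n = 15/√40 = 2.3717
z-statistic: z = (x̄ - μ₀)/SE = (191.00 - 181)/2.3717 = 4.2164
Critical value: ±1.960
p-value < 0.0001
Decision: reject H₀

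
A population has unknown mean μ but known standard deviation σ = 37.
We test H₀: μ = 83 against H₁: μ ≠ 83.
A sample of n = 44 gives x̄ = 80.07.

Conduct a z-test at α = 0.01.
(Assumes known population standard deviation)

Answer: z = -0.5253, fail to reject H₀

Derivation:
Standard error: SE = σ/√n = 37/√44 = 5.5780
z-statistic: z = (x̄ - μ₀)/SE = (80.07 - 83)/5.5780 = -0.5253
Critical value: ±2.576
p-value = 0.5994
Decision: fail to reject H₀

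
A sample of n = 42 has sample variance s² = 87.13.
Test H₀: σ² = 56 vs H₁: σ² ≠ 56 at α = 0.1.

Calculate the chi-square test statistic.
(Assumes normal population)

Answer: χ² = 63.7916, reject H₀

Derivation:
df = n - 1 = 41
χ² = (n-1)s²/σ₀² = 41×87.13/56 = 63.7916
Critical values: χ²_{0.95,41} = 27.326, χ²_{0.05,41} = 56.942
Rejection region: χ² < 27.326 or χ² > 56.942
Decision: reject H₀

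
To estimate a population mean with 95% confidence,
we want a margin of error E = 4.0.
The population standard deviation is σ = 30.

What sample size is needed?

z_0.025 = 1.960
n = (z×σ/E)² = (1.960×30/4.0)²
n = 216.0900
Round up: n = 217

Answer: n = 217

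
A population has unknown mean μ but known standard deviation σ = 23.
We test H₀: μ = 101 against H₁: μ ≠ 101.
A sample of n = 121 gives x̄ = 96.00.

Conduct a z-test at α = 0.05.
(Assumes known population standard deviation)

Standard error: SE = σ/√n = 23/√121 = 2.0909
z-statistic: z = (x̄ - μ₀)/SE = (96.00 - 101)/2.0909 = -2.3913
Critical value: ±1.960
p-value = 0.0168
Decision: reject H₀

Answer: z = -2.3913, reject H₀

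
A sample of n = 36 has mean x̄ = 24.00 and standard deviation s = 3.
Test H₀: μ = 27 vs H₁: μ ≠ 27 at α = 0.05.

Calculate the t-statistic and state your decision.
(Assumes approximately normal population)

df = n - 1 = 35
SE = s/√n = 3/√36 = 0.5000
t = (x̄ - μ₀)/SE = (24.00 - 27)/0.5000 = -6.0000
Critical value: t_{0.025,35} = ±2.030
p-value < 0.0001
Decision: reject H₀

Answer: t = -6.0000, reject H₀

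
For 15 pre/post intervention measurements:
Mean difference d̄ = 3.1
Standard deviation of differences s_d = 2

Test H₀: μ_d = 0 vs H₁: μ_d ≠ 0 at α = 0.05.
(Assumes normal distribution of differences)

df = n - 1 = 14
SE = s_d/√n = 2/√15 = 0.5164
t = d̄/SE = 3.1/0.5164 = 6.0031
Critical value: t_{0.025,14} = ±2.145
p-value < 0.0001
Decision: reject H₀

Answer: t = 6.0031, reject H₀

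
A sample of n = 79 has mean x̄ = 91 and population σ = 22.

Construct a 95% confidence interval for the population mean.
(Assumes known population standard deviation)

Answer: (86.1486, 95.8514)

Derivation:
Confidence level: 95%, α = 0.05
z_0.025 = 1.960
SE = σ/√n = 22/√79 = 2.4752
Margin of error = 1.960 × 2.4752 = 4.8514
CI: x̄ ± margin = 91 ± 4.8514
CI: (86.1486, 95.8514)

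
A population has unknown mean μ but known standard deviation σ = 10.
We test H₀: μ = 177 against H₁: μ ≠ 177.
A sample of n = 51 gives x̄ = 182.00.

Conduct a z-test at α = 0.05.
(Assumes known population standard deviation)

Answer: z = 3.5707, reject H₀

Derivation:
Standard error: SE = σ/√n = 10/√51 = 1.4003
z-statistic: z = (x̄ - μ₀)/SE = (182.00 - 177)/1.4003 = 3.5707
Critical value: ±1.960
p-value = 0.0004
Decision: reject H₀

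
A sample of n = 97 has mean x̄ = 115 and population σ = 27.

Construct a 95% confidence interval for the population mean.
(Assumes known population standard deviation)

Confidence level: 95%, α = 0.05
z_0.025 = 1.960
SE = σ/√n = 27/√97 = 2.7414
Margin of error = 1.960 × 2.7414 = 5.3731
CI: x̄ ± margin = 115 ± 5.3731
CI: (109.6269, 120.3731)

Answer: (109.6269, 120.3731)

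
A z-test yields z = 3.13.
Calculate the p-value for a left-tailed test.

Answer: p-value ≈ 0.9991

Derivation:
For z = 3.13:
p = P(Z < 3.13) = Φ(3.13) = 0.9991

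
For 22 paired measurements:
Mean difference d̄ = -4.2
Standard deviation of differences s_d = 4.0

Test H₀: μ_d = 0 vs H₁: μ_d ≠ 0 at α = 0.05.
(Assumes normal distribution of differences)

Answer: t = -4.9250, reject H₀

Derivation:
df = n - 1 = 21
SE = s_d/√n = 4.0/√22 = 0.8528
t = d̄/SE = -4.2/0.8528 = -4.9250
Critical value: t_{0.025,21} = ±2.080
p-value ≈ 0.0001
Decision: reject H₀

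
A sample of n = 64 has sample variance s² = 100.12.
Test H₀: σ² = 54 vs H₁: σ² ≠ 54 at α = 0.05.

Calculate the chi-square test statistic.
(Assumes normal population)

df = n - 1 = 63
χ² = (n-1)s²/σ₀² = 63×100.12/54 = 116.8067
Critical values: χ²_{0.975,63} = 42.950, χ²_{0.025,63} = 86.830
Rejection region: χ² < 42.950 or χ² > 86.830
Decision: reject H₀

Answer: χ² = 116.8067, reject H₀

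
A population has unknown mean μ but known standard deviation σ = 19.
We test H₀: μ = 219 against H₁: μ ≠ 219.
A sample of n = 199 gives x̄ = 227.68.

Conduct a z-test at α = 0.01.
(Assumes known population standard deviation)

Answer: z = 6.4444, reject H₀

Derivation:
Standard error: SE = σ/√n = 19/√199 = 1.3469
z-statistic: z = (x̄ - μ₀)/SE = (227.68 - 219)/1.3469 = 6.4444
Critical value: ±2.576
p-value < 0.0001
Decision: reject H₀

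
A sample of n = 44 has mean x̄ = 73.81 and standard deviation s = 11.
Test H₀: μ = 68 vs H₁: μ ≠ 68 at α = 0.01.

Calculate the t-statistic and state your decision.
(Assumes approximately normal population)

df = n - 1 = 43
SE = s/√n = 11/√44 = 1.6583
t = (x̄ - μ₀)/SE = (73.81 - 68)/1.6583 = 3.5036
Critical value: t_{0.005,43} = ±2.695
p-value ≈ 0.0011
Decision: reject H₀

Answer: t = 3.5036, reject H₀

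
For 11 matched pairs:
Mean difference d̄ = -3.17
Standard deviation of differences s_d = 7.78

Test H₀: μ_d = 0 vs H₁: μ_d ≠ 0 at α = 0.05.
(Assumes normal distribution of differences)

df = n - 1 = 10
SE = s_d/√n = 7.78/√11 = 2.3458
t = d̄/SE = -3.17/2.3458 = -1.3514
Critical value: t_{0.025,10} = ±2.228
p-value ≈ 0.2063
Decision: fail to reject H₀

Answer: t = -1.3514, fail to reject H₀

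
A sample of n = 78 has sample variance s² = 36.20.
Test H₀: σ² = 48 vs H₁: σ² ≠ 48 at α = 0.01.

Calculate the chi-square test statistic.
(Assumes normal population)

Answer: χ² = 58.0708, fail to reject H₀

Derivation:
df = n - 1 = 77
χ² = (n-1)s²/σ₀² = 77×36.20/48 = 58.0708
Critical values: χ²_{0.995,77} = 48.788, χ²_{0.005,77} = 112.704
Rejection region: χ² < 48.788 or χ² > 112.704
Decision: fail to reject H₀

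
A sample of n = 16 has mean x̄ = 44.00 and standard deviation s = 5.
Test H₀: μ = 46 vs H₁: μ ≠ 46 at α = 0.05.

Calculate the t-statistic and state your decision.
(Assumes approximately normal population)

df = n - 1 = 15
SE = s/√n = 5/√16 = 1.2500
t = (x̄ - μ₀)/SE = (44.00 - 46)/1.2500 = -1.6000
Critical value: t_{0.025,15} = ±2.131
p-value ≈ 0.1304
Decision: fail to reject H₀

Answer: t = -1.6000, fail to reject H₀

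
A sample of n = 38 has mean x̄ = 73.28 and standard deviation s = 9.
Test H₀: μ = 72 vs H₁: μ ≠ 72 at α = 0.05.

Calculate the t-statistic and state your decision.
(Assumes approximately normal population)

df = n - 1 = 37
SE = s/√n = 9/√38 = 1.4600
t = (x̄ - μ₀)/SE = (73.28 - 72)/1.4600 = 0.8767
Critical value: t_{0.025,37} = ±2.026
p-value ≈ 0.3863
Decision: fail to reject H₀

Answer: t = 0.8767, fail to reject H₀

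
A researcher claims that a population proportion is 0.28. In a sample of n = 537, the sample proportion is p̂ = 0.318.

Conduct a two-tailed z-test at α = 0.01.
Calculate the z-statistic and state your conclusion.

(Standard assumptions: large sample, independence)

H₀: p = 0.28, H₁: p ≠ 0.28
Standard error: SE = √(p₀(1-p₀)/n) = √(0.28×0.72/537) = 0.019376
z-statistic: z = (p̂ - p₀)/SE = (0.318 - 0.28)/0.019376 = 1.9612
Critical value: z_0.005 = ±2.576
p-value = 0.0499
Decision: fail to reject H₀ at α = 0.01

Answer: z = 1.9612, fail to reject H₀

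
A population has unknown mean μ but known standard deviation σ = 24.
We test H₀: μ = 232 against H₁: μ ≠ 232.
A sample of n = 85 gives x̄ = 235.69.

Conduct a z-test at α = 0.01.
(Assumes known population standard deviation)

Standard error: SE = σ/√n = 24/√85 = 2.6032
z-statistic: z = (x̄ - μ₀)/SE = (235.69 - 232)/2.6032 = 1.4175
Critical value: ±2.576
p-value = 0.1563
Decision: fail to reject H₀

Answer: z = 1.4175, fail to reject H₀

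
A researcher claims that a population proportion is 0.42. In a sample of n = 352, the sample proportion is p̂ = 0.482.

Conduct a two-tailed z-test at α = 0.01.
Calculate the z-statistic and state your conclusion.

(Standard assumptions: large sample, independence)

H₀: p = 0.42, H₁: p ≠ 0.42
Standard error: SE = √(p₀(1-p₀)/n) = √(0.42×0.58/352) = 0.026307
z-statistic: z = (p̂ - p₀)/SE = (0.482 - 0.42)/0.026307 = 2.3568
Critical value: z_0.005 = ±2.576
p-value = 0.0184
Decision: fail to reject H₀ at α = 0.01

Answer: z = 2.3568, fail to reject H₀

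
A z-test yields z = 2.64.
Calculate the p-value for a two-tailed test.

For z = 2.64:
p = 2×P(Z > |2.64|) = 2×(1 - Φ(2.64)) = 0.0083

Answer: p-value ≈ 0.0083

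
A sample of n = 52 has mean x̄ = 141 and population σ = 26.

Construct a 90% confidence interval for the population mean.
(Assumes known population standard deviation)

Answer: (135.0688, 146.9312)

Derivation:
Confidence level: 90%, α = 0.1
z_0.05 = 1.645
SE = σ/√n = 26/√52 = 3.6056
Margin of error = 1.645 × 3.6056 = 5.9312
CI: x̄ ± margin = 141 ± 5.9312
CI: (135.0688, 146.9312)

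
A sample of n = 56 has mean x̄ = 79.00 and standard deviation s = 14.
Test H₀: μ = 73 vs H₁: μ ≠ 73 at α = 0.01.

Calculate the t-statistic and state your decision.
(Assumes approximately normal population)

df = n - 1 = 55
SE = s/√n = 14/√56 = 1.8708
t = (x̄ - μ₀)/SE = (79.00 - 73)/1.8708 = 3.2072
Critical value: t_{0.005,55} = ±2.668
p-value ≈ 0.0022
Decision: reject H₀

Answer: t = 3.2072, reject H₀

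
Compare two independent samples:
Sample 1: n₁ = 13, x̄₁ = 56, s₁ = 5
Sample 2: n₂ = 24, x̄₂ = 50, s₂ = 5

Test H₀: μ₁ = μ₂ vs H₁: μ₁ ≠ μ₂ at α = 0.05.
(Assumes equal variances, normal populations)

Pooled variance: s²_p = [12×5² + 23×5²]/(35) = 25.0000
s_p = 5.0000
SE = s_p×√(1/n₁ + 1/n₂) = 5.0000×√(1/13 + 1/24) = 1.7218
t = (x̄₁ - x̄₂)/SE = (56 - 50)/1.7218 = 3.4847
df = 35, t-critical = ±2.030
Decision: reject H₀

Answer: t = 3.4847, reject H₀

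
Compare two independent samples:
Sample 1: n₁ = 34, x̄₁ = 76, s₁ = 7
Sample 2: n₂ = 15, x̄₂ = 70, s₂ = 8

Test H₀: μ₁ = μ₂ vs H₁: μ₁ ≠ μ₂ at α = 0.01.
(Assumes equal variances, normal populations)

Answer: t = 2.6473, fail to reject H₀

Derivation:
Pooled variance: s²_p = [33×7² + 14×8²]/(47) = 53.4681
s_p = 7.3122
SE = s_p×√(1/n₁ + 1/n₂) = 7.3122×√(1/34 + 1/15) = 2.2665
t = (x̄₁ - x̄₂)/SE = (76 - 70)/2.2665 = 2.6473
df = 47, t-critical = ±2.685
Decision: fail to reject H₀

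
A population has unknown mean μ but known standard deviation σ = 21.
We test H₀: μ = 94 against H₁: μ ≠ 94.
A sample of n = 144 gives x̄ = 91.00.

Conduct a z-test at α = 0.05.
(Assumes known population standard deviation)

Standard error: SE = σ/√n = 21/√144 = 1.7500
z-statistic: z = (x̄ - μ₀)/SE = (91.00 - 94)/1.7500 = -1.7143
Critical value: ±1.960
p-value = 0.0865
Decision: fail to reject H₀

Answer: z = -1.7143, fail to reject H₀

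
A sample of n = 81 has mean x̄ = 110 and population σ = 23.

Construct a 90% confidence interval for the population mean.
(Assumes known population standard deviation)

Confidence level: 90%, α = 0.1
z_0.05 = 1.645
SE = σ/√n = 23/√81 = 2.5556
Margin of error = 1.645 × 2.5556 = 4.2040
CI: x̄ ± margin = 110 ± 4.2040
CI: (105.7960, 114.2040)

Answer: (105.7960, 114.2040)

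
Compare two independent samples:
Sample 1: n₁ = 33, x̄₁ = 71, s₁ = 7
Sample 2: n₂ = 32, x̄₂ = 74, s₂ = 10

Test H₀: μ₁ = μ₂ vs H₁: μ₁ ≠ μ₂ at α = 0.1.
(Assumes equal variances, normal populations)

Answer: t = -1.4048, fail to reject H₀

Derivation:
Pooled variance: s²_p = [32×7² + 31×10²]/(63) = 74.0952
s_p = 8.6079
SE = s_p×√(1/n₁ + 1/n₂) = 8.6079×√(1/33 + 1/32) = 2.1356
t = (x̄₁ - x̄₂)/SE = (71 - 74)/2.1356 = -1.4048
df = 63, t-critical = ±1.669
Decision: fail to reject H₀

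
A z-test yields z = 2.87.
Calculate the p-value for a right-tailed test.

Answer: p-value ≈ 0.0021

Derivation:
For z = 2.87:
p = P(Z > 2.87) = 1 - Φ(2.87) = 0.0021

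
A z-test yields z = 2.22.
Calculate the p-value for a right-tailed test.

Answer: p-value ≈ 0.0132

Derivation:
For z = 2.22:
p = P(Z > 2.22) = 1 - Φ(2.22) = 0.0132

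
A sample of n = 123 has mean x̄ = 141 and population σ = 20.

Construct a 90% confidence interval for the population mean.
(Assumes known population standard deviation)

Answer: (138.0336, 143.9664)

Derivation:
Confidence level: 90%, α = 0.1
z_0.05 = 1.645
SE = σ/√n = 20/√123 = 1.8033
Margin of error = 1.645 × 1.8033 = 2.9664
CI: x̄ ± margin = 141 ± 2.9664
CI: (138.0336, 143.9664)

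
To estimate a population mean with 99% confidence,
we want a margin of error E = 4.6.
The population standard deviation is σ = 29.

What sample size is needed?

z_0.005 = 2.576
n = (z×σ/E)² = (2.576×29/4.6)²
n = 263.7376
Round up: n = 264

Answer: n = 264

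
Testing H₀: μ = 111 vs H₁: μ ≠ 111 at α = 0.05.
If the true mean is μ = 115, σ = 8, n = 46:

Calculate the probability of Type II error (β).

SE = σ/√n = 8/√46 = 1.1795
Critical values: μ₀ ± z_0.025×SE = 111 ± 1.960×1.1795
Acceptance region: (108.6882, 113.3118)
Under H₁ (μ = 115): z_high = (113.3118 - 115)/1.1795 = -1.4313, z_low = (108.6882 - 115)/1.1795 = -5.3513
β = P(not reject | H₁) = Φ(-1.4313) - Φ(-5.3513) ≈ 0.0762

Answer: β ≈ 0.0762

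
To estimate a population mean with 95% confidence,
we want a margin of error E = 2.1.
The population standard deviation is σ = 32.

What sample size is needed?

Answer: n = 893

Derivation:
z_0.025 = 1.960
n = (z×σ/E)² = (1.960×32/2.1)²
n = 892.0178
Round up: n = 893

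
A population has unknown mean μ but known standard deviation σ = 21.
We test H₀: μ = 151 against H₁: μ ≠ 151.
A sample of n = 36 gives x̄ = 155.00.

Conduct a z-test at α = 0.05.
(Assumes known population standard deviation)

Answer: z = 1.1429, fail to reject H₀

Derivation:
Standard error: SE = σ/√n = 21/√36 = 3.5000
z-statistic: z = (x̄ - μ₀)/SE = (155.00 - 151)/3.5000 = 1.1429
Critical value: ±1.960
p-value = 0.2531
Decision: fail to reject H₀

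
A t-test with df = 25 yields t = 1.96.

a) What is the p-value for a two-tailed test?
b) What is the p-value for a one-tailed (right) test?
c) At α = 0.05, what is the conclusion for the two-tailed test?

Using t-distribution with df = 25:
a) Two-tailed: p = 2×P(T > 1.96) = 0.0612
b) One-tailed: p = P(T > 1.96) = 0.0306
c) 0.0612 ≥ 0.05, fail to reject H₀

Answer: a) 0.0612, b) 0.0306, c) fail to reject H₀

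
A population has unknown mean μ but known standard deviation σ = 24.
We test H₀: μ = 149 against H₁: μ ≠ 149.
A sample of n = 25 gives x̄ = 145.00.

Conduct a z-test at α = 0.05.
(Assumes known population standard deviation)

Standard error: SE = σ/√n = 24/√25 = 4.8000
z-statistic: z = (x̄ - μ₀)/SE = (145.00 - 149)/4.8000 = -0.8333
Critical value: ±1.960
p-value = 0.4047
Decision: fail to reject H₀

Answer: z = -0.8333, fail to reject H₀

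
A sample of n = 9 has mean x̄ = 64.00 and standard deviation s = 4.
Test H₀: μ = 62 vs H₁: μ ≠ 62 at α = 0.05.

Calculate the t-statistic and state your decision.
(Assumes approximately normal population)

df = n - 1 = 8
SE = s/√n = 4/√9 = 1.3333
t = (x̄ - μ₀)/SE = (64.00 - 62)/1.3333 = 1.5000
Critical value: t_{0.025,8} = ±2.306
p-value ≈ 0.1720
Decision: fail to reject H₀

Answer: t = 1.5000, fail to reject H₀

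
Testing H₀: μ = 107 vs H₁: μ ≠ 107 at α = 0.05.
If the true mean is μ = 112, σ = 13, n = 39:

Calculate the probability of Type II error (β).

SE = σ/√n = 13/√39 = 2.0817
Critical values: μ₀ ± z_0.025×SE = 107 ± 1.960×2.0817
Acceptance region: (102.9199, 111.0801)
Under H₁ (μ = 112): z_high = (111.0801 - 112)/2.0817 = -0.4419, z_low = (102.9199 - 112)/2.0817 = -4.3619
β = P(not reject | H₁) = Φ(-0.4419) - Φ(-4.3619) ≈ 0.3293

Answer: β ≈ 0.3293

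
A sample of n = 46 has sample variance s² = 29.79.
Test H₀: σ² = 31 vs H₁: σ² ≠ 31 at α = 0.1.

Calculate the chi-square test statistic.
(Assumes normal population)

df = n - 1 = 45
χ² = (n-1)s²/σ₀² = 45×29.79/31 = 43.2435
Critical values: χ²_{0.95,45} = 30.612, χ²_{0.05,45} = 61.656
Rejection region: χ² < 30.612 or χ² > 61.656
Decision: fail to reject H₀

Answer: χ² = 43.2435, fail to reject H₀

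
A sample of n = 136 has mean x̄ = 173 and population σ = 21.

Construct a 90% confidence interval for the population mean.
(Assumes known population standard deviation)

Answer: (170.0378, 175.9622)

Derivation:
Confidence level: 90%, α = 0.1
z_0.05 = 1.645
SE = σ/√n = 21/√136 = 1.8007
Margin of error = 1.645 × 1.8007 = 2.9622
CI: x̄ ± margin = 173 ± 2.9622
CI: (170.0378, 175.9622)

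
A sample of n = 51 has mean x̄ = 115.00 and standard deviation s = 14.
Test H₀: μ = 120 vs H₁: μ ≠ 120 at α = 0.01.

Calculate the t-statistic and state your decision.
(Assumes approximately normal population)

Answer: t = -2.5505, fail to reject H₀

Derivation:
df = n - 1 = 50
SE = s/√n = 14/√51 = 1.9604
t = (x̄ - μ₀)/SE = (115.00 - 120)/1.9604 = -2.5505
Critical value: t_{0.005,50} = ±2.678
p-value ≈ 0.0139
Decision: fail to reject H₀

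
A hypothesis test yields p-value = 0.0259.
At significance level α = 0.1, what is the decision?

Compare p-value to α:
0.0259 < 0.1
Decision: reject H₀

Answer: reject H₀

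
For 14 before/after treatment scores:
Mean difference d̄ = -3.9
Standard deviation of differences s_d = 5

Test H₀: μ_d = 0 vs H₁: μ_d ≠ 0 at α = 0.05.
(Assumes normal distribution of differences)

df = n - 1 = 13
SE = s_d/√n = 5/√14 = 1.3363
t = d̄/SE = -3.9/1.3363 = -2.9185
Critical value: t_{0.025,13} = ±2.160
p-value ≈ 0.0120
Decision: reject H₀

Answer: t = -2.9185, reject H₀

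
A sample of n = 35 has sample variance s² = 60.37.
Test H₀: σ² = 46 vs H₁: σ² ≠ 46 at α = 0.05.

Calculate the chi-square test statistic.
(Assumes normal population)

Answer: χ² = 44.6213, fail to reject H₀

Derivation:
df = n - 1 = 34
χ² = (n-1)s²/σ₀² = 34×60.37/46 = 44.6213
Critical values: χ²_{0.975,34} = 19.806, χ²_{0.025,34} = 51.966
Rejection region: χ² < 19.806 or χ² > 51.966
Decision: fail to reject H₀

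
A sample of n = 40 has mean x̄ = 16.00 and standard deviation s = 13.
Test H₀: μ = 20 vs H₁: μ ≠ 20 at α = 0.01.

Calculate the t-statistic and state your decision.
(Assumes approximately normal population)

df = n - 1 = 39
SE = s/√n = 13/√40 = 2.0555
t = (x̄ - μ₀)/SE = (16.00 - 20)/2.0555 = -1.9460
Critical value: t_{0.005,39} = ±2.708
p-value ≈ 0.0589
Decision: fail to reject H₀

Answer: t = -1.9460, fail to reject H₀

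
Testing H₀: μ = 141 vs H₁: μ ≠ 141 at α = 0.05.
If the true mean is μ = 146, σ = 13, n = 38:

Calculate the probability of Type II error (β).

Answer: β ≈ 0.3406

Derivation:
SE = σ/√n = 13/√38 = 2.1089
Critical values: μ₀ ± z_0.025×SE = 141 ± 1.960×2.1089
Acceptance region: (136.8666, 145.1334)
Under H₁ (μ = 146): z_high = (145.1334 - 146)/2.1089 = -0.4109, z_low = (136.8666 - 146)/2.1089 = -4.3309
β = P(not reject | H₁) = Φ(-0.4109) - Φ(-4.3309) ≈ 0.3406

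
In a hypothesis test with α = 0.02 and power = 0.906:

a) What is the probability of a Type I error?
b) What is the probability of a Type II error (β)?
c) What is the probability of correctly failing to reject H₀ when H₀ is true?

a) Type I error probability = α = 0.02
b) Power = P(reject H₀ | H₁ true) = 1 - β = 0.906, so Type II error probability = β = 1 - Power = 0.094
c) P(fail to reject H₀ | H₀ true) = 1 - α = 0.98

Answer: a) 0.02, b) 0.094, c) 0.98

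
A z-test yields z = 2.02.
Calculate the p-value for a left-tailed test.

For z = 2.02:
p = P(Z < 2.02) = Φ(2.02) = 0.9783

Answer: p-value ≈ 0.9783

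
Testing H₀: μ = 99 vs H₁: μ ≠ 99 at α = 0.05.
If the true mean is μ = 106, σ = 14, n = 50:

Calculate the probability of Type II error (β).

Answer: β ≈ 0.0576

Derivation:
SE = σ/√n = 14/√50 = 1.9799
Critical values: μ₀ ± z_0.025×SE = 99 ± 1.960×1.9799
Acceptance region: (95.1194, 102.8806)
Under H₁ (μ = 106): z_high = (102.8806 - 106)/1.9799 = -1.5755, z_low = (95.1194 - 106)/1.9799 = -5.4955
β = P(not reject | H₁) = Φ(-1.5755) - Φ(-5.4955) ≈ 0.0576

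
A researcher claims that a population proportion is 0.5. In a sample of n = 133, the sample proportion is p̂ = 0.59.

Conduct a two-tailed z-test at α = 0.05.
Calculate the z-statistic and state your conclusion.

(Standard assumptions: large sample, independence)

Answer: z = 2.0759, reject H₀

Derivation:
H₀: p = 0.5, H₁: p ≠ 0.5
Standard error: SE = √(p₀(1-p₀)/n) = √(0.5×0.5/133) = 0.043355
z-statistic: z = (p̂ - p₀)/SE = (0.59 - 0.5)/0.043355 = 2.0759
Critical value: z_0.025 = ±1.960
p-value = 0.0379
Decision: reject H₀ at α = 0.05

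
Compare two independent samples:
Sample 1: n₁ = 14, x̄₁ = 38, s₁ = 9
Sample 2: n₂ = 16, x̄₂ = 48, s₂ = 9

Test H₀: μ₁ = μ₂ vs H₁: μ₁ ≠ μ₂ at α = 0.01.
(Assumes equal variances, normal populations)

Pooled variance: s²_p = [13×9² + 15×9²]/(28) = 81.0000
s_p = 9.0000
SE = s_p×√(1/n₁ + 1/n₂) = 9.0000×√(1/14 + 1/16) = 3.2937
t = (x̄₁ - x̄₂)/SE = (38 - 48)/3.2937 = -3.0361
df = 28, t-critical = ±2.763
Decision: reject H₀

Answer: t = -3.0361, reject H₀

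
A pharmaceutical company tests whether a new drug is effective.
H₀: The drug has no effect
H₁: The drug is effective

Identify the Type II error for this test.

Type I error (α): Rejecting H₀ when H₀ is true
Type II error (β): Failing to reject H₀ when H₁ is true

Answer: Failing to detect the drug's effect when it actually works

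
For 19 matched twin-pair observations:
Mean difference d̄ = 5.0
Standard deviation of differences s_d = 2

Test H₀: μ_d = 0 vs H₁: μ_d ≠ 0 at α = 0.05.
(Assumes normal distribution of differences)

df = n - 1 = 18
SE = s_d/√n = 2/√19 = 0.4588
t = d̄/SE = 5.0/0.4588 = 10.8980
Critical value: t_{0.025,18} = ±2.101
p-value < 0.0001
Decision: reject H₀

Answer: t = 10.8980, reject H₀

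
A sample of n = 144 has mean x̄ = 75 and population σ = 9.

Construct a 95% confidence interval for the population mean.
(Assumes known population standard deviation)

Answer: (73.5300, 76.4700)

Derivation:
Confidence level: 95%, α = 0.05
z_0.025 = 1.960
SE = σ/√n = 9/√144 = 0.7500
Margin of error = 1.960 × 0.7500 = 1.4700
CI: x̄ ± margin = 75 ± 1.4700
CI: (73.5300, 76.4700)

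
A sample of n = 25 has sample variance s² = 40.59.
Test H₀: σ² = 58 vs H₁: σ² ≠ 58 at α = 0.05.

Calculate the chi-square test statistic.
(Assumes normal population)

Answer: χ² = 16.7959, fail to reject H₀

Derivation:
df = n - 1 = 24
χ² = (n-1)s²/σ₀² = 24×40.59/58 = 16.7959
Critical values: χ²_{0.975,24} = 12.401, χ²_{0.025,24} = 39.364
Rejection region: χ² < 12.401 or χ² > 39.364
Decision: fail to reject H₀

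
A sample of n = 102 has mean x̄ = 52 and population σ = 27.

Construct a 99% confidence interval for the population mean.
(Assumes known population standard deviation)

Answer: (45.1133, 58.8867)

Derivation:
Confidence level: 99%, α = 0.01
z_0.005 = 2.576
SE = σ/√n = 27/√102 = 2.6734
Margin of error = 2.576 × 2.6734 = 6.8867
CI: x̄ ± margin = 52 ± 6.8867
CI: (45.1133, 58.8867)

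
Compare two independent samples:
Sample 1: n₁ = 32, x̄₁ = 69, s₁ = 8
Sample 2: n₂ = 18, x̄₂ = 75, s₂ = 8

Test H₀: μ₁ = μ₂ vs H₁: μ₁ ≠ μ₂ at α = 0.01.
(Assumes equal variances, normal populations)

Answer: t = -2.5456, fail to reject H₀

Derivation:
Pooled variance: s²_p = [31×8² + 17×8²]/(48) = 64.0000
s_p = 8.0000
SE = s_p×√(1/n₁ + 1/n₂) = 8.0000×√(1/32 + 1/18) = 2.3570
t = (x̄₁ - x̄₂)/SE = (69 - 75)/2.3570 = -2.5456
df = 48, t-critical = ±2.682
Decision: fail to reject H₀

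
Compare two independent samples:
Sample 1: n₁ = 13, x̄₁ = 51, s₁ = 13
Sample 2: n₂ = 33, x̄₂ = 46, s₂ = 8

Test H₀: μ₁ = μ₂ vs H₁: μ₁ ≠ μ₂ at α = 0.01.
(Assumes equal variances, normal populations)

Answer: t = 1.5864, fail to reject H₀

Derivation:
Pooled variance: s²_p = [12×13² + 32×8²]/(44) = 92.6364
s_p = 9.6248
SE = s_p×√(1/n₁ + 1/n₂) = 9.6248×√(1/13 + 1/33) = 3.1517
t = (x̄₁ - x̄₂)/SE = (51 - 46)/3.1517 = 1.5864
df = 44, t-critical = ±2.692
Decision: fail to reject H₀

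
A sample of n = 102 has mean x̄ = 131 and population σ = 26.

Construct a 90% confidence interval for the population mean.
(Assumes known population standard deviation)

Answer: (126.7651, 135.2349)

Derivation:
Confidence level: 90%, α = 0.1
z_0.05 = 1.645
SE = σ/√n = 26/√102 = 2.5744
Margin of error = 1.645 × 2.5744 = 4.2349
CI: x̄ ± margin = 131 ± 4.2349
CI: (126.7651, 135.2349)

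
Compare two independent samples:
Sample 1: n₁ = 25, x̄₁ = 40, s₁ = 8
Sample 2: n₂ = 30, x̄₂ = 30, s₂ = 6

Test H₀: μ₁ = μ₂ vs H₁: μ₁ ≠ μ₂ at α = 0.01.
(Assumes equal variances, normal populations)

Answer: t = 5.2927, reject H₀

Derivation:
Pooled variance: s²_p = [24×8² + 29×6²]/(53) = 48.6792
s_p = 6.9770
SE = s_p×√(1/n₁ + 1/n₂) = 6.9770×√(1/25 + 1/30) = 1.8894
t = (x̄₁ - x̄₂)/SE = (40 - 30)/1.8894 = 5.2927
df = 53, t-critical = ±2.672
Decision: reject H₀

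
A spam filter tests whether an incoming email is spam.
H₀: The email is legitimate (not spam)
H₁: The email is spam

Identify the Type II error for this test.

Answer: Letting a spam email through to the inbox

Derivation:
A Type I error (probability α) occurs when we reject a true H₀.
A Type II error (probability β) occurs when we fail to reject a false H₀.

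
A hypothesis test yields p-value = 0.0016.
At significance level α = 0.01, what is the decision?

Answer: reject H₀

Derivation:
Compare p-value to α:
0.0016 < 0.01
Decision: reject H₀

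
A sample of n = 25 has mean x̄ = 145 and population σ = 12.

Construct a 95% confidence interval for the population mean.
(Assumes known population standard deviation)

Answer: (140.2960, 149.7040)

Derivation:
Confidence level: 95%, α = 0.05
z_0.025 = 1.960
SE = σ/√n = 12/√25 = 2.4000
Margin of error = 1.960 × 2.4000 = 4.7040
CI: x̄ ± margin = 145 ± 4.7040
CI: (140.2960, 149.7040)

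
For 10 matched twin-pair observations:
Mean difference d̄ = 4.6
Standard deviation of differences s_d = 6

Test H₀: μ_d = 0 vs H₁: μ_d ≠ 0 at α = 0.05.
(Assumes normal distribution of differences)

Answer: t = 2.4244, reject H₀

Derivation:
df = n - 1 = 9
SE = s_d/√n = 6/√10 = 1.8974
t = d̄/SE = 4.6/1.8974 = 2.4244
Critical value: t_{0.025,9} = ±2.262
p-value ≈ 0.0383
Decision: reject H₀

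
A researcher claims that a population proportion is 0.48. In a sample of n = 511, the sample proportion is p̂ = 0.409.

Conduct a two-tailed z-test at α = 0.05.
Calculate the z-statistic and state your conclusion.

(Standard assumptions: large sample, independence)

Answer: z = -3.2125, reject H₀

Derivation:
H₀: p = 0.48, H₁: p ≠ 0.48
Standard error: SE = √(p₀(1-p₀)/n) = √(0.48×0.52/511) = 0.022101
z-statistic: z = (p̂ - p₀)/SE = (0.409 - 0.48)/0.022101 = -3.2125
Critical value: z_0.025 = ±1.960
p-value = 0.0013
Decision: reject H₀ at α = 0.05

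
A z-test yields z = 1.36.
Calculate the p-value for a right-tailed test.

For z = 1.36:
p = P(Z > 1.36) = 1 - Φ(1.36) = 0.0869

Answer: p-value ≈ 0.0869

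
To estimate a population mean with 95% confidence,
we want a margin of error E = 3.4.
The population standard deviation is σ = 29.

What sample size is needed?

z_0.025 = 1.960
n = (z×σ/E)² = (1.960×29/3.4)²
n = 279.4797
Round up: n = 280

Answer: n = 280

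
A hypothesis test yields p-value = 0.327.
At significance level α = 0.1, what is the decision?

Compare p-value to α:
0.327 ≥ 0.1
Decision: fail to reject H₀

Answer: fail to reject H₀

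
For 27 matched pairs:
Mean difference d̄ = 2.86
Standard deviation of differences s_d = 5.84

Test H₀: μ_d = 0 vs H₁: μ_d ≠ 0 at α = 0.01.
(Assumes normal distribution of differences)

df = n - 1 = 26
SE = s_d/√n = 5.84/√27 = 1.1239
t = d̄/SE = 2.86/1.1239 = 2.5447
Critical value: t_{0.005,26} = ±2.779
p-value ≈ 0.0172
Decision: fail to reject H₀

Answer: t = 2.5447, fail to reject H₀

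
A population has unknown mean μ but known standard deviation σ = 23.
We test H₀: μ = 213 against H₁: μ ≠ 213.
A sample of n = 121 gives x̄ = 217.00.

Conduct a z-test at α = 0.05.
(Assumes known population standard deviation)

Standard error: SE = σ/√n = 23/√121 = 2.0909
z-statistic: z = (x̄ - μ₀)/SE = (217.00 - 213)/2.0909 = 1.9131
Critical value: ±1.960
p-value = 0.0557
Decision: fail to reject H₀

Answer: z = 1.9131, fail to reject H₀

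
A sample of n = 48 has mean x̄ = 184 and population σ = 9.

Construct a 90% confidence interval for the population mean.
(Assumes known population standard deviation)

Answer: (181.8631, 186.1369)

Derivation:
Confidence level: 90%, α = 0.1
z_0.05 = 1.645
SE = σ/√n = 9/√48 = 1.2990
Margin of error = 1.645 × 1.2990 = 2.1369
CI: x̄ ± margin = 184 ± 2.1369
CI: (181.8631, 186.1369)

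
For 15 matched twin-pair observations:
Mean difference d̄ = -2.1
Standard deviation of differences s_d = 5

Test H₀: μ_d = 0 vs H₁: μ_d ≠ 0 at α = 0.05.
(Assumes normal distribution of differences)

Answer: t = -1.6266, fail to reject H₀

Derivation:
df = n - 1 = 14
SE = s_d/√n = 5/√15 = 1.2910
t = d̄/SE = -2.1/1.2910 = -1.6266
Critical value: t_{0.025,14} = ±2.145
p-value ≈ 0.1261
Decision: fail to reject H₀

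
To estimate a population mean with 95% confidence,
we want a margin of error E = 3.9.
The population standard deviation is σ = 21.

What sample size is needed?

z_0.025 = 1.960
n = (z×σ/E)² = (1.960×21/3.9)²
n = 111.3837
Round up: n = 112

Answer: n = 112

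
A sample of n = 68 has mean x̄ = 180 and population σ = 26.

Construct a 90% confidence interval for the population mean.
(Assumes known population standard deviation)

Confidence level: 90%, α = 0.1
z_0.05 = 1.645
SE = σ/√n = 26/√68 = 3.1530
Margin of error = 1.645 × 3.1530 = 5.1867
CI: x̄ ± margin = 180 ± 5.1867
CI: (174.8133, 185.1867)

Answer: (174.8133, 185.1867)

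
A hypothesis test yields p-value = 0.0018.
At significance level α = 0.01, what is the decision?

Answer: reject H₀

Derivation:
Compare p-value to α:
0.0018 < 0.01
Decision: reject H₀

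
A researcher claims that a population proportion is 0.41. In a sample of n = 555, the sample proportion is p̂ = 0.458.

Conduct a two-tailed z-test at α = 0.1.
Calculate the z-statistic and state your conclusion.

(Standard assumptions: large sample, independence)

H₀: p = 0.41, H₁: p ≠ 0.41
Standard error: SE = √(p₀(1-p₀)/n) = √(0.41×0.59/555) = 0.020877
z-statistic: z = (p̂ - p₀)/SE = (0.458 - 0.41)/0.020877 = 2.2992
Critical value: z_0.05 = ±1.645
p-value = 0.0215
Decision: reject H₀ at α = 0.1

Answer: z = 2.2992, reject H₀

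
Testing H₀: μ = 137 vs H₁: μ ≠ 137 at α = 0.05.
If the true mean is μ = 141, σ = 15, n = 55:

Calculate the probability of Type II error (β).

Answer: β ≈ 0.4929

Derivation:
SE = σ/√n = 15/√55 = 2.0226
Critical values: μ₀ ± z_0.025×SE = 137 ± 1.960×2.0226
Acceptance region: (133.0357, 140.9643)
Under H₁ (μ = 141): z_high = (140.9643 - 141)/2.0226 = -0.0177, z_low = (133.0357 - 141)/2.0226 = -3.9377
β = P(not reject | H₁) = Φ(-0.0177) - Φ(-3.9377) ≈ 0.4929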